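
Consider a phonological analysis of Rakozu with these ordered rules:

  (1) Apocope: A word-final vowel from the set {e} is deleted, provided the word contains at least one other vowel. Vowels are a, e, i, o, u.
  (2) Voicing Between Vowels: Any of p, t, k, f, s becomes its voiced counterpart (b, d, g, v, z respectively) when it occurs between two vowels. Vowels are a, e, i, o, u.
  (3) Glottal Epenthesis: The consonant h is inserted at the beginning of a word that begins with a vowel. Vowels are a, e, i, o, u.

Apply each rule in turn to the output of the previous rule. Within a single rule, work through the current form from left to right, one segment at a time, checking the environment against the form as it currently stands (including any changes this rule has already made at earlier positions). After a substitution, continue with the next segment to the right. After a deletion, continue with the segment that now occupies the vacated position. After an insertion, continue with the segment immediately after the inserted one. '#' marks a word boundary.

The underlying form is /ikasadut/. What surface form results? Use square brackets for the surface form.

(1) Apocope: no change — [ikasadut]
(2) Voicing Between Vowels: [ikasadut] → [igazadut]
(3) Glottal Epenthesis: [igazadut] → [higazadut]

[higazadut]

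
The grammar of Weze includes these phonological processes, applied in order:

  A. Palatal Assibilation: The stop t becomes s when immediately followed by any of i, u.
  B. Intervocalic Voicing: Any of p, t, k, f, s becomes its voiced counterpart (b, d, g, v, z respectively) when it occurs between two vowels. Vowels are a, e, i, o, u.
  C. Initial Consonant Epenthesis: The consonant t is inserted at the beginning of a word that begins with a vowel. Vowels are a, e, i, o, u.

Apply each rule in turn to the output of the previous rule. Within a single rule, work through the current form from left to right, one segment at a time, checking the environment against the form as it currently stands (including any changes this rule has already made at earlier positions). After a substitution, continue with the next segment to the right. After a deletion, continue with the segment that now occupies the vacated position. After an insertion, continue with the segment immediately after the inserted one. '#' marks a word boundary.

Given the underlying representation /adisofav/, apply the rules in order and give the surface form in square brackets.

A Palatal Assibilation: no change — [adisofav]
B Intervocalic Voicing: [adisofav] → [adizovav]
C Initial Consonant Epenthesis: [adizovav] → [tadizovav]

[tadizovav]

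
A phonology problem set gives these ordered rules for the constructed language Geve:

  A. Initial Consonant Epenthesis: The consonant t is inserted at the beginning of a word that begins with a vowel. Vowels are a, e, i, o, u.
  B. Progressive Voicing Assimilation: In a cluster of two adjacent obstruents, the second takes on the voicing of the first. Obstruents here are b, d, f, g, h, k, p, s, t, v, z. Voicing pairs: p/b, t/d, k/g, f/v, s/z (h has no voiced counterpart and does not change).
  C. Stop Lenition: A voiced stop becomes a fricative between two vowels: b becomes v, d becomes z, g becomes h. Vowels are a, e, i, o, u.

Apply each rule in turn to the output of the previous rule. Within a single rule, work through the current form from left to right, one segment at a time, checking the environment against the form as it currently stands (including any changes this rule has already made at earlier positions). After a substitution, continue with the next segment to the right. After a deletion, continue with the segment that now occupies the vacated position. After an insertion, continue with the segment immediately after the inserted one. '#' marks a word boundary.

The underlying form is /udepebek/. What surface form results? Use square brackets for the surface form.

A Initial Consonant Epenthesis: [udepebek] → [tudepebek]
B Progressive Voicing Assimilation: no change — [tudepebek]
C Stop Lenition: [tudepebek] → [tuzepevek]

[tuzepevek]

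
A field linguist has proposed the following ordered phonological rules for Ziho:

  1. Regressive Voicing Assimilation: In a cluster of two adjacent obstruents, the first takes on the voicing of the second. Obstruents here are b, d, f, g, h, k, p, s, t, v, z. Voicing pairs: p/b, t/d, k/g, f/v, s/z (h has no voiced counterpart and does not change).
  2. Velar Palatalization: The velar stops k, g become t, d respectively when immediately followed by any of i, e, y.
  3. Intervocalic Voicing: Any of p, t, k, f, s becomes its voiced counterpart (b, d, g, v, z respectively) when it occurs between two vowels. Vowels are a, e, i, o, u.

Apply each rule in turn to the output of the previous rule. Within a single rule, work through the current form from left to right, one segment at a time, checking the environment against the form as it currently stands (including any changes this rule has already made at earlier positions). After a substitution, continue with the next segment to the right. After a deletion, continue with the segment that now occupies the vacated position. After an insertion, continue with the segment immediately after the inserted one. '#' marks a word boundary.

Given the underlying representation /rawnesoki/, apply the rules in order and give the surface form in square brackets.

[rawnezodi]

1 Regressive Voicing Assimilation: no change — [rawnesoki]
2 Velar Palatalization: [rawnesoki] → [rawnesoti]
3 Intervocalic Voicing: [rawnesoti] → [rawnezodi]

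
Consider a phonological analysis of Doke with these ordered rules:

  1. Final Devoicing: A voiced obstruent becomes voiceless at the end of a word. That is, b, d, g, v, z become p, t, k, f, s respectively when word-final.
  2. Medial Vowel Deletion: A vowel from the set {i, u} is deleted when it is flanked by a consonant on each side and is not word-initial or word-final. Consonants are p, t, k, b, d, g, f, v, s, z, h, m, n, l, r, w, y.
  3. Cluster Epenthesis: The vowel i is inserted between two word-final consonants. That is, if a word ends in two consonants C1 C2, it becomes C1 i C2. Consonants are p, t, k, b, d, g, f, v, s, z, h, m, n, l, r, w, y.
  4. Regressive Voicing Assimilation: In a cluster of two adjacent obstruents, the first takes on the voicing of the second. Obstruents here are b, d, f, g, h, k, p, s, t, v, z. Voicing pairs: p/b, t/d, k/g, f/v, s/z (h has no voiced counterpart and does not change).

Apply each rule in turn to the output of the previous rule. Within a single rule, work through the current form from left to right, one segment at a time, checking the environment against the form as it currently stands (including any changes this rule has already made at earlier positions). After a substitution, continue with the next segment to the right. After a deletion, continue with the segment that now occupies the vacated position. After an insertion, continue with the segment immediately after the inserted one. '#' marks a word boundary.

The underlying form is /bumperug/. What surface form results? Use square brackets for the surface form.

[bmperik]

1 Final Devoicing: [bumperug] → [bumperuk]
2 Medial Vowel Deletion: [bumperuk] → [bmperk]
3 Cluster Epenthesis: [bmperk] → [bmperik]
4 Regressive Voicing Assimilation: no change — [bmperik]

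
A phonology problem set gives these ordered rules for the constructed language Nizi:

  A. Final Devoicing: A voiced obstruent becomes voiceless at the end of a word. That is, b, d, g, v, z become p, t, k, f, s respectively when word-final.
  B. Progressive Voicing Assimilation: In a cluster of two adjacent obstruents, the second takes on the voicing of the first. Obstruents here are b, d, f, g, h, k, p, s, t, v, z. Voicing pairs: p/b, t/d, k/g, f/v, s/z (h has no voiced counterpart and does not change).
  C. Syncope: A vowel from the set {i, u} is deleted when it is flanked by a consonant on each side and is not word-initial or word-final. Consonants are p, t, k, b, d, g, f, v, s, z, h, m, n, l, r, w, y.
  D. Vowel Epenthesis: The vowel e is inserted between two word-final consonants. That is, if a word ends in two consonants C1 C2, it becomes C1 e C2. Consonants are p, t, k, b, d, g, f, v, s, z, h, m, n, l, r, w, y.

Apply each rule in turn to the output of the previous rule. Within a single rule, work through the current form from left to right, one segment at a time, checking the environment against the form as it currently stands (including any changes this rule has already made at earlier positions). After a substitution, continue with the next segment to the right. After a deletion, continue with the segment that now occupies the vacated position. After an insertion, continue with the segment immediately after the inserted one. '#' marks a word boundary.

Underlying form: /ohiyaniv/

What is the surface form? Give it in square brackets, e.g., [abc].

[ohyanef]

A Final Devoicing: [ohiyaniv] → [ohiyanif]
B Progressive Voicing Assimilation: no change — [ohiyanif]
C Syncope: [ohiyanif] → [ohyanf]
D Vowel Epenthesis: [ohyanf] → [ohyanef]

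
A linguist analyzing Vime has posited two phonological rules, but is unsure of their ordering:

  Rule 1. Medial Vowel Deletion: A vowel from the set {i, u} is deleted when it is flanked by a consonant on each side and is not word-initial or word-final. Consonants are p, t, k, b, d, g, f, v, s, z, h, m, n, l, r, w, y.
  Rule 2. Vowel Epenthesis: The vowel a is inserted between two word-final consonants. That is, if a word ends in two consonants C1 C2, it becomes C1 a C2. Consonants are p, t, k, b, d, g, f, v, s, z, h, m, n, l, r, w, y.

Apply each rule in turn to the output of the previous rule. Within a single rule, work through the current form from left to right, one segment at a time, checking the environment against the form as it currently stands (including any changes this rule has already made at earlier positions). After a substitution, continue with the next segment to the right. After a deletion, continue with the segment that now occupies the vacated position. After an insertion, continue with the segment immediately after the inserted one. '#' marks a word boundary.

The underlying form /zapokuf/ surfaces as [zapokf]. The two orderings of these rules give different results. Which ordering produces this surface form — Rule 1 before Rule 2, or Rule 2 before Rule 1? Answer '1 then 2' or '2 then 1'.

2 then 1

Order 1 then 2:
  1 Medial Vowel Deletion: [zapokuf] → [zapokf]
  2 Vowel Epenthesis: [zapokf] → [zapokaf]
  result: [zapokaf]
Order 2 then 1:
  2 Vowel Epenthesis: no change — [zapokuf]
  1 Medial Vowel Deletion: [zapokuf] → [zapokf]
  result: [zapokf]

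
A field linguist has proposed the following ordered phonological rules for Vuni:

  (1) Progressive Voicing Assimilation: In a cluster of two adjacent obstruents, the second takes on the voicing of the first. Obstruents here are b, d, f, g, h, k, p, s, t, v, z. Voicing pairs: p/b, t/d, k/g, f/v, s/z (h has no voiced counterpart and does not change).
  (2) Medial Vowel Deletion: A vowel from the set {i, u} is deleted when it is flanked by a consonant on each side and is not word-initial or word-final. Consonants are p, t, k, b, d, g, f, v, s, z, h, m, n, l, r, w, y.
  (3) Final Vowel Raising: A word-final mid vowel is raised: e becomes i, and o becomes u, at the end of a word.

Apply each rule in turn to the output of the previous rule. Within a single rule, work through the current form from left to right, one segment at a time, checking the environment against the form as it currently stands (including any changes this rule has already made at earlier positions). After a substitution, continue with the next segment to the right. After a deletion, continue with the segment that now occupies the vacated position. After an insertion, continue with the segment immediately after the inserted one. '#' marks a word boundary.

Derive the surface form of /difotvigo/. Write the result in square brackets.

(1) Progressive Voicing Assimilation: [difotvigo] → [difotfigo]
(2) Medial Vowel Deletion: [difotfigo] → [dfotfgo]
(3) Final Vowel Raising: [dfotfgo] → [dfotfgu]

[dfotfgu]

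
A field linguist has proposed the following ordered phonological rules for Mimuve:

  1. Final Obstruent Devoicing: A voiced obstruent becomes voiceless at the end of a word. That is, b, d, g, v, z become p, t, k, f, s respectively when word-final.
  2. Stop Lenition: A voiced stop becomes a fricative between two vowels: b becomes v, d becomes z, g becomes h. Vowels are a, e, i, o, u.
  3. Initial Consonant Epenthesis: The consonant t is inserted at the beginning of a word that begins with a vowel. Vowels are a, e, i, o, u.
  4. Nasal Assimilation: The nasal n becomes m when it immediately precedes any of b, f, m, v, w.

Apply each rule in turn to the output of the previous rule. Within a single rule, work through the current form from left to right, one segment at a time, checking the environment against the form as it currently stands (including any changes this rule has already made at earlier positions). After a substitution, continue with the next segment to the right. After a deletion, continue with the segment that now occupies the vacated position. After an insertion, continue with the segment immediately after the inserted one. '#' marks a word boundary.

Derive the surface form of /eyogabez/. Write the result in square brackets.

[teyohaves]

1 Final Obstruent Devoicing: [eyogabez] → [eyogabes]
2 Stop Lenition: [eyogabes] → [eyohaves]
3 Initial Consonant Epenthesis: [eyohaves] → [teyohaves]
4 Nasal Assimilation: no change — [teyohaves]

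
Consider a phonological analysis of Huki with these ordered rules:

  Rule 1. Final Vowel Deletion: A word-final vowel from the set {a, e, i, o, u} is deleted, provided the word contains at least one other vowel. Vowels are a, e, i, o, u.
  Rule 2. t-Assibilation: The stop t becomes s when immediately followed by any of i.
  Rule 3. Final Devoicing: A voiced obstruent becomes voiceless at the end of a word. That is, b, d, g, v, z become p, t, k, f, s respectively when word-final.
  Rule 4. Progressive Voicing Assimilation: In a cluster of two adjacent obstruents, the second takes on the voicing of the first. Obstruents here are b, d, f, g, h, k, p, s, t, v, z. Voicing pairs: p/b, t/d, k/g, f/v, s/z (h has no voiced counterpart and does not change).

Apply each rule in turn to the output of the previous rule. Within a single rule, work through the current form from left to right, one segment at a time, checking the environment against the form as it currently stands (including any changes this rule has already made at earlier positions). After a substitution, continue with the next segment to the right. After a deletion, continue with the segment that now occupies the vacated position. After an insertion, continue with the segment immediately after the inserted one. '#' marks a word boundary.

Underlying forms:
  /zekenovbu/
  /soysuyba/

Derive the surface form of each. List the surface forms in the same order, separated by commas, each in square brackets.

/zekenovbu/:
  Rule 1 Final Vowel Deletion: [zekenovbu] → [zekenovb]
  Rule 2 t-Assibilation: no change — [zekenovb]
  Rule 3 Final Devoicing: [zekenovb] → [zekenovp]
  Rule 4 Progressive Voicing Assimilation: [zekenovp] → [zekenovb]
/soysuyba/:
  Rule 1 Final Vowel Deletion: [soysuyba] → [soysuyb]
  Rule 2 t-Assibilation: no change — [soysuyb]
  Rule 3 Final Devoicing: [soysuyb] → [soysuyp]
  Rule 4 Progressive Voicing Assimilation: no change — [soysuyp]

[zekenovb], [soysuyp]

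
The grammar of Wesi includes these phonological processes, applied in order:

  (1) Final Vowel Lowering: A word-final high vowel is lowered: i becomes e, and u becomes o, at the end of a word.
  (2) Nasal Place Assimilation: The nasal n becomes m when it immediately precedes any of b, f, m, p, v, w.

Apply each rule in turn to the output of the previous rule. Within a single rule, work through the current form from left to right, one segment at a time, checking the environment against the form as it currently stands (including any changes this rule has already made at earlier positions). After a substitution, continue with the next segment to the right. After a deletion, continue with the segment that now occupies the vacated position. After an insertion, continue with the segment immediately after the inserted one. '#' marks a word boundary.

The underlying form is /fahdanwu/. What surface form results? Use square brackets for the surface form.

[fahdamwo]

(1) Final Vowel Lowering: [fahdanwu] → [fahdanwo]
(2) Nasal Place Assimilation: [fahdanwo] → [fahdamwo]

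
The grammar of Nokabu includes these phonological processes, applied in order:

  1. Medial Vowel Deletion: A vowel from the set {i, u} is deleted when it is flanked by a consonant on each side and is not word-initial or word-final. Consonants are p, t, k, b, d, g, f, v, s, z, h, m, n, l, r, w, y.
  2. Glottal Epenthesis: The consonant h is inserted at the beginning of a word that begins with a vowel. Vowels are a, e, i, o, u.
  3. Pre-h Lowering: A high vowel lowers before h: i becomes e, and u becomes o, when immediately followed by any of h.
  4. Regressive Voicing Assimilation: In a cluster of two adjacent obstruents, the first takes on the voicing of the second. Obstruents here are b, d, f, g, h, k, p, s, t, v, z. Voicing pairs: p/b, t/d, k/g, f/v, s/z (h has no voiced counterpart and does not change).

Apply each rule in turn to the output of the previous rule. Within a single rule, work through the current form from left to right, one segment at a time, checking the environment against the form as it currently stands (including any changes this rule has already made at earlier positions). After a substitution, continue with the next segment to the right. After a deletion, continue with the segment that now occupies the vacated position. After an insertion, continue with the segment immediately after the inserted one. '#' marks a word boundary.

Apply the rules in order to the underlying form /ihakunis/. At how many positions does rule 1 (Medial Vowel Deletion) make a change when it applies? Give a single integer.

2

1 Medial Vowel Deletion: [ihakunis] → [ihakns]
2 Glottal Epenthesis: [ihakns] → [hihakns]
3 Pre-h Lowering: [hihakns] → [hehakns]
4 Regressive Voicing Assimilation: no change — [hehakns]
Rule 1 changed 2 position(s).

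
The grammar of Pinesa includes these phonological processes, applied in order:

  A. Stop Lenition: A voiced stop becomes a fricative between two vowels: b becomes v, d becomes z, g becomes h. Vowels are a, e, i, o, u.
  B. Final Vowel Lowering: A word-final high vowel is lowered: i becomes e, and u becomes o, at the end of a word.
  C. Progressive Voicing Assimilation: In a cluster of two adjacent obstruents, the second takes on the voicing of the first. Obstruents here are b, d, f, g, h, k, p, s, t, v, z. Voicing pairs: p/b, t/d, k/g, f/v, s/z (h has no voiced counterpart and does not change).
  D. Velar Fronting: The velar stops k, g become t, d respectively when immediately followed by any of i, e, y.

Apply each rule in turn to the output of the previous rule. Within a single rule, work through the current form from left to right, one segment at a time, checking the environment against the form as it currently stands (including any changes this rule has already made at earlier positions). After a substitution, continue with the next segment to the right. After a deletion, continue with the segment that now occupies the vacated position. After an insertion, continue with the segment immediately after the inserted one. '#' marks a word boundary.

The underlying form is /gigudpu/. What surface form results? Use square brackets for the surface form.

A Stop Lenition: [gigudpu] → [gihudpu]
B Final Vowel Lowering: [gihudpu] → [gihudpo]
C Progressive Voicing Assimilation: [gihudpo] → [gihudbo]
D Velar Fronting: [gihudbo] → [dihudbo]

[dihudbo]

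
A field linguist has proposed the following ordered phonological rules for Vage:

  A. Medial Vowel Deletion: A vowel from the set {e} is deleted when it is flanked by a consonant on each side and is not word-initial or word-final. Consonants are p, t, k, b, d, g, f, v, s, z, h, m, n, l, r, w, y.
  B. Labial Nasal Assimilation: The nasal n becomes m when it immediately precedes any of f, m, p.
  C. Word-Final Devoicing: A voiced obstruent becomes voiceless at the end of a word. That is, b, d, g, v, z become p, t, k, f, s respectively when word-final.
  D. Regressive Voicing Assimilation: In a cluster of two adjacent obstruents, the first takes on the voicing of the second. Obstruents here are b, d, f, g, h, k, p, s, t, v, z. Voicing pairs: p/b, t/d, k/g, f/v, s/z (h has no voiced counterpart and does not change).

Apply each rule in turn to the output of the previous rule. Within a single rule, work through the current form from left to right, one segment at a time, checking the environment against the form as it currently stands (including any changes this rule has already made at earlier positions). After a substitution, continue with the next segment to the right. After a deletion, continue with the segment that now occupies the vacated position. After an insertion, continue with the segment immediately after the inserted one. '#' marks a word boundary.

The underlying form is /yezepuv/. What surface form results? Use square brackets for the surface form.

A Medial Vowel Deletion: [yezepuv] → [yzpuv]
B Labial Nasal Assimilation: no change — [yzpuv]
C Word-Final Devoicing: [yzpuv] → [yzpuf]
D Regressive Voicing Assimilation: [yzpuf] → [yspuf]

[yspuf]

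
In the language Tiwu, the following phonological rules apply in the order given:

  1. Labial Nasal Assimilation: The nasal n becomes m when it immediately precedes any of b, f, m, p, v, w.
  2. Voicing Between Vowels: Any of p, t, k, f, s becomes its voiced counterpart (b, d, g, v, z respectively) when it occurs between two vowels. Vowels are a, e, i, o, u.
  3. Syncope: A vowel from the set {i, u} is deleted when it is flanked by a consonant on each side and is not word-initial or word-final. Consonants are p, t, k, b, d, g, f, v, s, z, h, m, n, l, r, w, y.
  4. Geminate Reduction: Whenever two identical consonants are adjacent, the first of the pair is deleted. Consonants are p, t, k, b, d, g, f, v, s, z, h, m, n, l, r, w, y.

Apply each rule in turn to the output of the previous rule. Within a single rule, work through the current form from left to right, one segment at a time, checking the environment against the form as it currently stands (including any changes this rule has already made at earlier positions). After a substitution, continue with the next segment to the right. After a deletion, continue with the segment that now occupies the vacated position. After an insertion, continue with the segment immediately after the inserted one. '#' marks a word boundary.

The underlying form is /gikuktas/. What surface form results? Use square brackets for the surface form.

1 Labial Nasal Assimilation: no change — [gikuktas]
2 Voicing Between Vowels: [gikuktas] → [giguktas]
3 Syncope: [giguktas] → [ggktas]
4 Geminate Reduction: [ggktas] → [gktas]

[gktas]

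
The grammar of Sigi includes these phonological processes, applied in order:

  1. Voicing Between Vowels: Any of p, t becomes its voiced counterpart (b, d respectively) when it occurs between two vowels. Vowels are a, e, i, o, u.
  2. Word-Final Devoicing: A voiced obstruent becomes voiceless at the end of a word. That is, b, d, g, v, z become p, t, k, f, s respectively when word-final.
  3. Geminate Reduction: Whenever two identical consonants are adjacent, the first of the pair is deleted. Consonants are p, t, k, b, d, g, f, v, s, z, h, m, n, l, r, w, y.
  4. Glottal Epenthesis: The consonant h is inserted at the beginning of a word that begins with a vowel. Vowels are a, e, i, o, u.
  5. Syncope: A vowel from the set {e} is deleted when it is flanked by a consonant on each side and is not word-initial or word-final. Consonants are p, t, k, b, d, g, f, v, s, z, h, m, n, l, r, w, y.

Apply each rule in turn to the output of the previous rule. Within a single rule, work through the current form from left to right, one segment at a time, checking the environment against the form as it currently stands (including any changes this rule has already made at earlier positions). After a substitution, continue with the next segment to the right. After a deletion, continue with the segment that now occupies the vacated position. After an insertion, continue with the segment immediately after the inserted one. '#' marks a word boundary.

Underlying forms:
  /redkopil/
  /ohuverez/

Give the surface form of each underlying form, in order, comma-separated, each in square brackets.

[rdkobil], [hohuvrs]

/redkopil/:
  1 Voicing Between Vowels: [redkopil] → [redkobil]
  2 Word-Final Devoicing: no change — [redkobil]
  3 Geminate Reduction: no change — [redkobil]
  4 Glottal Epenthesis: no change — [redkobil]
  5 Syncope: [redkobil] → [rdkobil]
/ohuverez/:
  1 Voicing Between Vowels: no change — [ohuverez]
  2 Word-Final Devoicing: [ohuverez] → [ohuveres]
  3 Geminate Reduction: no change — [ohuveres]
  4 Glottal Epenthesis: [ohuveres] → [hohuveres]
  5 Syncope: [hohuveres] → [hohuvrs]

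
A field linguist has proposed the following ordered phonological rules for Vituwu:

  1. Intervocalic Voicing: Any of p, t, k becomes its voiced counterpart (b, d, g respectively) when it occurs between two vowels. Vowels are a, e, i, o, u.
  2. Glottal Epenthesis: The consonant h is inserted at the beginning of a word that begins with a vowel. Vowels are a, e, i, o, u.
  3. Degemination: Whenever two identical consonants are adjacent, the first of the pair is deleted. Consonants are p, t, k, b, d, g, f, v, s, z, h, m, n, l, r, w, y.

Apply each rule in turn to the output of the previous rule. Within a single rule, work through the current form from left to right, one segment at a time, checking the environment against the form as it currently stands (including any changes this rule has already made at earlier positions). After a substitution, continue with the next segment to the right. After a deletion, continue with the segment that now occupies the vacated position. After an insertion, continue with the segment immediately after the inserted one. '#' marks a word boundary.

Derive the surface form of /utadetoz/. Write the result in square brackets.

1 Intervocalic Voicing: [utadetoz] → [udadedoz]
2 Glottal Epenthesis: [udadedoz] → [hudadedoz]
3 Degemination: no change — [hudadedoz]

[hudadedoz]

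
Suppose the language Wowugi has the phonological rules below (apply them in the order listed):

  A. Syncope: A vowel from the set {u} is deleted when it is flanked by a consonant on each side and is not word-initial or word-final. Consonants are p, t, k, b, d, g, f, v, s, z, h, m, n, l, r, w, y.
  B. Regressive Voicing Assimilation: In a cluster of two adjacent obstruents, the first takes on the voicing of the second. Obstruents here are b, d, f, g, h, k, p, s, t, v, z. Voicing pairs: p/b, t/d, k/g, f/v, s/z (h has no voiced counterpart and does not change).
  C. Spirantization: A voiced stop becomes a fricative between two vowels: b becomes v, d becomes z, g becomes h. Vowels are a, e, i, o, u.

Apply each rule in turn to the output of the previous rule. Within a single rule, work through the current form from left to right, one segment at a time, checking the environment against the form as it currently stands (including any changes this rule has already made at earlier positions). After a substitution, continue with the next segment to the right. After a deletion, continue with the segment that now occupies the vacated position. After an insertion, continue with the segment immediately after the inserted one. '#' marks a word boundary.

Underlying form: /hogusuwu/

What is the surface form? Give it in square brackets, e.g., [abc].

A Syncope: [hogusuwu] → [hogswu]
B Regressive Voicing Assimilation: [hogswu] → [hokswu]
C Spirantization: no change — [hokswu]

[hokswu]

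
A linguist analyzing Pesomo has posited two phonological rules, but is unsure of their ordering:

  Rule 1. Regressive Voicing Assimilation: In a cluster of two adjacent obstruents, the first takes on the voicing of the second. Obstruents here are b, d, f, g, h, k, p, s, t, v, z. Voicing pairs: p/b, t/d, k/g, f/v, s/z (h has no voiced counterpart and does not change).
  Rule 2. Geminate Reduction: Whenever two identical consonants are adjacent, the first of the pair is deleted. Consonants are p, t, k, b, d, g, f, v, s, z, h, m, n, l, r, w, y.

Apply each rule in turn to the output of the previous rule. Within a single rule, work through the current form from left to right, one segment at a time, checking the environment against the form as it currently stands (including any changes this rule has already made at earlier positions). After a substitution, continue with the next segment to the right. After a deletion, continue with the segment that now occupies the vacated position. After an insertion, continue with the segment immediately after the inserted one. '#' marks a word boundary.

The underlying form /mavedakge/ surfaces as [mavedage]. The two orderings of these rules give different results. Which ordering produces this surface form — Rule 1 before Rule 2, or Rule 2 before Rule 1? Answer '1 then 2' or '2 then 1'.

Order 1 then 2:
  1 Regressive Voicing Assimilation: [mavedakge] → [mavedagge]
  2 Geminate Reduction: [mavedagge] → [mavedage]
  result: [mavedage]
Order 2 then 1:
  2 Geminate Reduction: no change — [mavedakge]
  1 Regressive Voicing Assimilation: [mavedakge] → [mavedagge]
  result: [mavedagge]

1 then 2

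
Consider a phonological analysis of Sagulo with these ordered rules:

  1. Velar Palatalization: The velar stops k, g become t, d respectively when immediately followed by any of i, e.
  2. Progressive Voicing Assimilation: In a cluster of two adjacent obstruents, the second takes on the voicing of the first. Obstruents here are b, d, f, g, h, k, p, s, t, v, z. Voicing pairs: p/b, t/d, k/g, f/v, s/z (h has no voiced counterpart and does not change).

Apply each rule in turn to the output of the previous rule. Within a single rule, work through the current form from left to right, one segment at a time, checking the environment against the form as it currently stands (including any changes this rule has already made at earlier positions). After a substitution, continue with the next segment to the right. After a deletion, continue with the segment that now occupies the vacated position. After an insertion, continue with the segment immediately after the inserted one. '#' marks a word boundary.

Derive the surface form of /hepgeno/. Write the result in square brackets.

[hepteno]

1 Velar Palatalization: [hepgeno] → [hepdeno]
2 Progressive Voicing Assimilation: [hepdeno] → [hepteno]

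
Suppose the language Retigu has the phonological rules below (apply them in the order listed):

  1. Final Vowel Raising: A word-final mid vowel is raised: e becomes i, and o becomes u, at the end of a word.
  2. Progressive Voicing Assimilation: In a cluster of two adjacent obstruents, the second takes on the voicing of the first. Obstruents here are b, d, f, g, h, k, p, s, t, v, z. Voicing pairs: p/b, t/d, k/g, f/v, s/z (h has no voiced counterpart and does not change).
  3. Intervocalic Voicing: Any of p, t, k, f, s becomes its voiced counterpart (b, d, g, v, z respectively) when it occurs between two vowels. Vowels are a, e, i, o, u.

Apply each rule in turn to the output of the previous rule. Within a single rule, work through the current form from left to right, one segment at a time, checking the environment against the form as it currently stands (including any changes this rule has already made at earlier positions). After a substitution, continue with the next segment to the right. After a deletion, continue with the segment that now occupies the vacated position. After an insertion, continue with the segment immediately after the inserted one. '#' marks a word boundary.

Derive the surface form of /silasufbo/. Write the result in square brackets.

[silazufpu]

1 Final Vowel Raising: [silasufbo] → [silasufbu]
2 Progressive Voicing Assimilation: [silasufbu] → [silasufpu]
3 Intervocalic Voicing: [silasufpu] → [silazufpu]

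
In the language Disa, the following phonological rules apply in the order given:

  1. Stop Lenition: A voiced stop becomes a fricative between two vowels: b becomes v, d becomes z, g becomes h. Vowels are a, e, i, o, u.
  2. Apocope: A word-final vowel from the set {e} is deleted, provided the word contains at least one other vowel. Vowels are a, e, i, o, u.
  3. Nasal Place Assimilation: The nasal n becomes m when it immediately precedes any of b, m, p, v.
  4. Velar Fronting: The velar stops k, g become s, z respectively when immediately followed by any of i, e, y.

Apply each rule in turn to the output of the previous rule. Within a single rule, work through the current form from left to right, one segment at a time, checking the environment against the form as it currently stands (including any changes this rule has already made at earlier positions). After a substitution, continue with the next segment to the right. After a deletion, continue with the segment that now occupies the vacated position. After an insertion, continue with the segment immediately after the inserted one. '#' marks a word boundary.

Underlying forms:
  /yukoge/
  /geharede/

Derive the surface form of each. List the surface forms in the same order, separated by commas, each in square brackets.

/yukoge/:
  1 Stop Lenition: [yukoge] → [yukohe]
  2 Apocope: [yukohe] → [yukoh]
  3 Nasal Place Assimilation: no change — [yukoh]
  4 Velar Fronting: no change — [yukoh]
/geharede/:
  1 Stop Lenition: [geharede] → [gehareze]
  2 Apocope: [gehareze] → [geharez]
  3 Nasal Place Assimilation: no change — [geharez]
  4 Velar Fronting: [geharez] → [zeharez]

[yukoh], [zeharez]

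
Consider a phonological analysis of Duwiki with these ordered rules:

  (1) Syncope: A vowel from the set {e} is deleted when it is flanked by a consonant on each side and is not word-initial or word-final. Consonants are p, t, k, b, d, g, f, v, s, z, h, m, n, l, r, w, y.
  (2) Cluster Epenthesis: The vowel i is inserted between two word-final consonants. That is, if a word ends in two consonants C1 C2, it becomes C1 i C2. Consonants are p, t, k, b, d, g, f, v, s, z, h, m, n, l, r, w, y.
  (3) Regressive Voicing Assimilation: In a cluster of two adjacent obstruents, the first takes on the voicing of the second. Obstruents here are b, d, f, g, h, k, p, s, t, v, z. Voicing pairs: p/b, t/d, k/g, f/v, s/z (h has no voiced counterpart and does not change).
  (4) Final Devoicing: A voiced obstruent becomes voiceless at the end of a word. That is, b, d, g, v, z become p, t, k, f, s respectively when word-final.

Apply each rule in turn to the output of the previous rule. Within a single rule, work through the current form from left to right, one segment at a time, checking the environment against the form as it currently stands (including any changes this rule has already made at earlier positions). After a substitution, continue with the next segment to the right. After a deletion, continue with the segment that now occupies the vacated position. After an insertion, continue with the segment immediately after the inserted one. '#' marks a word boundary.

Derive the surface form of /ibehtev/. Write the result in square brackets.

(1) Syncope: [ibehtev] → [ibhtv]
(2) Cluster Epenthesis: [ibhtv] → [ibhtiv]
(3) Regressive Voicing Assimilation: [ibhtiv] → [iphtiv]
(4) Final Devoicing: [iphtiv] → [iphtif]

[iphtif]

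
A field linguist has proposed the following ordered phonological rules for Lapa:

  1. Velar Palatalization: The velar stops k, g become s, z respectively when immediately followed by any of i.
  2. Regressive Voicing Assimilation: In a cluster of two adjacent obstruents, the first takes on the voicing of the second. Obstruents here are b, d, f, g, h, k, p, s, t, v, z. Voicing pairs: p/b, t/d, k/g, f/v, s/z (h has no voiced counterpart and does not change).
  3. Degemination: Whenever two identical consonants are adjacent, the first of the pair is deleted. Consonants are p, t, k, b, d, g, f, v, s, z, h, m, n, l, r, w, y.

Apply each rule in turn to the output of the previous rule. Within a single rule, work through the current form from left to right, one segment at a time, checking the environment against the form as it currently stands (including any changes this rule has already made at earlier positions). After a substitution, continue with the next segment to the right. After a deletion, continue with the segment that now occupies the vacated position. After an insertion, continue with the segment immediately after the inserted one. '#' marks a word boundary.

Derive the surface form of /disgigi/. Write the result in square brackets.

[dizizi]

1 Velar Palatalization: [disgigi] → [diszizi]
2 Regressive Voicing Assimilation: [diszizi] → [dizzizi]
3 Degemination: [dizzizi] → [dizizi]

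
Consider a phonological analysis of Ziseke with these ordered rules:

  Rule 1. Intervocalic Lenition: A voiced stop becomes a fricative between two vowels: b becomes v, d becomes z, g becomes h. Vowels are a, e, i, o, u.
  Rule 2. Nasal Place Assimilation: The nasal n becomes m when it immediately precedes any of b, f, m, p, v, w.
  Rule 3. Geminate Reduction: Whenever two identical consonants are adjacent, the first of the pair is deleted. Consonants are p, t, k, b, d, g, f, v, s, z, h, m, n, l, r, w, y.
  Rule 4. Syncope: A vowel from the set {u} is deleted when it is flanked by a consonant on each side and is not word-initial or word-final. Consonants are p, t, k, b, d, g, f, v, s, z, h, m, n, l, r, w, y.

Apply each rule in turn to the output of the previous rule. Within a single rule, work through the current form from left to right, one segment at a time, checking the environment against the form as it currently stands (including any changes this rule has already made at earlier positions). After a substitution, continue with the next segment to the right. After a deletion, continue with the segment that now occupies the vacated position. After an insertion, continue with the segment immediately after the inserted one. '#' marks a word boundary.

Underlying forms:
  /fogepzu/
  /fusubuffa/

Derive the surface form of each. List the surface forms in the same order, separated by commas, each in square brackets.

[fohepzu], [fsvfa]

/fogepzu/:
  Rule 1 Intervocalic Lenition: [fogepzu] → [fohepzu]
  Rule 2 Nasal Place Assimilation: no change — [fohepzu]
  Rule 3 Geminate Reduction: no change — [fohepzu]
  Rule 4 Syncope: no change — [fohepzu]
/fusubuffa/:
  Rule 1 Intervocalic Lenition: [fusubuffa] → [fusuvuffa]
  Rule 2 Nasal Place Assimilation: no change — [fusuvuffa]
  Rule 3 Geminate Reduction: [fusuvuffa] → [fusuvufa]
  Rule 4 Syncope: [fusuvufa] → [fsvfa]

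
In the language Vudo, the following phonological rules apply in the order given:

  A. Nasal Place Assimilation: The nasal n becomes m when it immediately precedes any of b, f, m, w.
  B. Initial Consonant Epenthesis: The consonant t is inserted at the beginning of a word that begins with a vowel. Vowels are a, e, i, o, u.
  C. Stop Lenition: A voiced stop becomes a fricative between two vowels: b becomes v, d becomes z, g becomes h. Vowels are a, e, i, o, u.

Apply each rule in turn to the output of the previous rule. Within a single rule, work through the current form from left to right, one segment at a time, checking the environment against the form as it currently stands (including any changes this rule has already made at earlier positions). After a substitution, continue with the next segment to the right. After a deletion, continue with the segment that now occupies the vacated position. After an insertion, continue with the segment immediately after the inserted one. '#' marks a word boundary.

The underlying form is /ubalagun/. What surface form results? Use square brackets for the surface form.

[tuvalahun]

A Nasal Place Assimilation: no change — [ubalagun]
B Initial Consonant Epenthesis: [ubalagun] → [tubalagun]
C Stop Lenition: [tubalagun] → [tuvalahun]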